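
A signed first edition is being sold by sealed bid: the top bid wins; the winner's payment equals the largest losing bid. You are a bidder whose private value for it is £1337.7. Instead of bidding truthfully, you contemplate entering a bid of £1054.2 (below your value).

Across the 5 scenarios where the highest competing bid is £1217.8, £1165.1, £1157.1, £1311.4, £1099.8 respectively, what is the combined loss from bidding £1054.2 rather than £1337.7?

£737.3

The deviation costs you only when the competing bid falls strictly between £1054.2 and £1337.7; elsewhere both bids give the same outcome.
£1217.8: truthful payoff £119.9, deviation payoff £0 → loss £119.9.
£1165.1: truthful payoff £172.6, deviation payoff £0 → loss £172.6.
£1157.1: truthful payoff £180.6, deviation payoff £0 → loss £180.6.
£1311.4: truthful payoff £26.3, deviation payoff £0 → loss £26.3.
£1099.8: truthful payoff £237.9, deviation payoff £0 → loss £237.9.
Total loss = £119.9 + £172.6 + £180.6 + £26.3 + £237.9 = £737.3.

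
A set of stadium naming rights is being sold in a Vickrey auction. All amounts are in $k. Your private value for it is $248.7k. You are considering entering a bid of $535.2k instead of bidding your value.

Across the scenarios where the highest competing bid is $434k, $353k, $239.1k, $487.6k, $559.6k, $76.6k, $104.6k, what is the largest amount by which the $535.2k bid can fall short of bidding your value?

$238.9k

$434k: truthful gives $0k, deviation gives −$185.3k → loss $185.3k.
$353k: truthful gives $0k, deviation gives −$104.3k → loss $104.3k.
$239.1k: same outcome either way → loss $0k.
$487.6k: truthful gives $0k, deviation gives −$238.9k → loss $238.9k.
$559.6k: same outcome either way → loss $0k.
$76.6k: same outcome either way → loss $0k.
$104.6k: same outcome either way → loss $0k.
Maximum loss: $238.9k.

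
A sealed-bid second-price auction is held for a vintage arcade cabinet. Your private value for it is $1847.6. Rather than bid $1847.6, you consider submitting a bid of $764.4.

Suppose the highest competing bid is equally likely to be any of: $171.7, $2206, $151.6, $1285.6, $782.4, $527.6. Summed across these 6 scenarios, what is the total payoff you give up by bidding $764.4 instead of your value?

$1627.2

The deviation costs you only when the competing bid falls strictly between $764.4 and $1847.6; elsewhere both bids give the same outcome.
$171.7: outcomes coincide → loss $0.
$2206: outcomes coincide → loss $0.
$151.6: outcomes coincide → loss $0.
$1285.6: truthful payoff $562, deviation payoff $0 → loss $562.
$782.4: truthful payoff $1065.2, deviation payoff $0 → loss $1065.2.
$527.6: outcomes coincide → loss $0.
Total loss = $562 + $1065.2 = $1627.2.
In a second-price auction your bid sets only whether you win, not what you pay, so bidding your true value is weakly dominant.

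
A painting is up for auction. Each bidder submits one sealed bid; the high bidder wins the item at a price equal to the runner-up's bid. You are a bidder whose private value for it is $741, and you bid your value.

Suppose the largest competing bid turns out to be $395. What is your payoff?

$346

Your bid $741 exceeds the highest competing bid $395, so you win.
In a second-price auction the winner pays the second-highest bid, $395.
Payoff = value − price = $741 − $395 = $346.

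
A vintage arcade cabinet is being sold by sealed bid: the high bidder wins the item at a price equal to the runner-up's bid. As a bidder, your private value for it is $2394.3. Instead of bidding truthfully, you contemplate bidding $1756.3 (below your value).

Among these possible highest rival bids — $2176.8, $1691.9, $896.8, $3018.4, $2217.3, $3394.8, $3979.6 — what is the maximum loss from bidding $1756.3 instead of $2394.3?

$217.5

$2176.8: truthful gives $217.5, deviation gives $0 → loss $217.5.
$1691.9: same outcome either way → loss $0.
$896.8: same outcome either way → loss $0.
$3018.4: same outcome either way → loss $0.
$2217.3: truthful gives $177, deviation gives $0 → loss $177.
$3394.8: same outcome either way → loss $0.
$3979.6: same outcome either way → loss $0.
Maximum loss: $217.5.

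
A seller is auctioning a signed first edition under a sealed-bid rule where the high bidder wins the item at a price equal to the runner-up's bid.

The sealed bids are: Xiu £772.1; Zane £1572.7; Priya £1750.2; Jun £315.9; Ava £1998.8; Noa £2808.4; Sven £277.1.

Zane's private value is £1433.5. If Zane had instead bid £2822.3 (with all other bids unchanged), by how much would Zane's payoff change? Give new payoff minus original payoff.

The highest bid among the other bidders is £2808.4; Zane's bid doesn't change that.
Original bid £1572.7: Zane is not highest (top rival bid is £2808.4); payoff £0.
Alternative bid £2822.3: Zane is highest, pays the top rival bid £2808.4; payoff £1433.5 − £2808.4 = −£1374.9.
Change in payoff = −£1374.9 − (£0) = −£1374.9.

−£1374.9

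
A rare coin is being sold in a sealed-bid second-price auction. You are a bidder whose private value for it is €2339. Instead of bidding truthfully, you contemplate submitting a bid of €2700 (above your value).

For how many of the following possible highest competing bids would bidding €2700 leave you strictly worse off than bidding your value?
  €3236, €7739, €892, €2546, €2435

The deviation hurts exactly when the highest competing bid lies strictly between €2339 and €2700 — overbidding then wins at a price above your value.
€3236: above both → same outcome either way.
€7739: above both → same outcome either way.
€892: below both → same outcome either way.
€2546: inside the interval → strictly worse (loss €207).
€2435: inside the interval → strictly worse (loss €96).
Count: 2.

2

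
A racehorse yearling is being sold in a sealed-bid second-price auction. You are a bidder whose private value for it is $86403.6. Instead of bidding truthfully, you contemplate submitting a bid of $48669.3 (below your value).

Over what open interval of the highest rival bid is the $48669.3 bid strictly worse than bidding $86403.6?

If the competing bid is below $48669.3, both bids win at the same price — no difference.
If it is above $86403.6, both bids lose — no difference.
If it lies strictly between $48669.3 and $86403.6, bidding your value wins at a price below your value (positive payoff) while bidding $48669.3 loses (payoff 0).
So the deviation strictly hurts on the open interval ($48669.3, $86403.6).
In a second-price auction your bid sets only whether you win, not what you pay, so bidding your true value is weakly dominant.

($48669.3, $86403.6)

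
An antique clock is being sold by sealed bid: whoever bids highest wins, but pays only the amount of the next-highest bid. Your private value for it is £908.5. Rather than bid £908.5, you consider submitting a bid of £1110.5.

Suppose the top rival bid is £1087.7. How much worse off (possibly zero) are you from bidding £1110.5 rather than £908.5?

Bidding your value £908.5: you lose (since £908.5 < £1087.7). Payoff £0.
Bidding £1110.5: you win and pay £1087.7. Payoff £908.5 − £1087.7 = −£179.2.
The competing bid £1087.7 lies between your value and your inflated bid, so overbidding wins an item priced above your value.
Loss from deviating = £0 − (−£179.2) = £179.2.

£179.2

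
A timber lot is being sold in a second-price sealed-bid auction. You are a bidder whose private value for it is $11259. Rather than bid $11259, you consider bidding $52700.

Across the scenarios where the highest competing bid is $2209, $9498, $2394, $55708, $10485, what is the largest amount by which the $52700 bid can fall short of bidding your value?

$0

$2209: same outcome either way → loss $0.
$9498: same outcome either way → loss $0.
$2394: same outcome either way → loss $0.
$55708: same outcome either way → loss $0.
$10485: same outcome either way → loss $0.
Maximum loss: $0.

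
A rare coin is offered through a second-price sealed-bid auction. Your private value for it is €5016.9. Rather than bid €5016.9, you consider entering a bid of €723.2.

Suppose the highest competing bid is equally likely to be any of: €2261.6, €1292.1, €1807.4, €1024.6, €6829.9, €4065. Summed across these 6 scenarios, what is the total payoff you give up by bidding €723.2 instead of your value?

€14633.8

The deviation costs you only when the competing bid falls strictly between €723.2 and €5016.9; elsewhere both bids give the same outcome.
€2261.6: truthful payoff €2755.3, deviation payoff €0 → loss €2755.3.
€1292.1: truthful payoff €3724.8, deviation payoff €0 → loss €3724.8.
€1807.4: truthful payoff €3209.5, deviation payoff €0 → loss €3209.5.
€1024.6: truthful payoff €3992.3, deviation payoff €0 → loss €3992.3.
€6829.9: outcomes coincide → loss €0.
€4065: truthful payoff €951.9, deviation payoff €0 → loss €951.9.
Total loss = €2755.3 + €3724.8 + €3209.5 + €3992.3 + €951.9 = €14633.8.
Because the price is fixed by the runner-up's bid, deviating from your value can only change a good outcome into a bad one — never the reverse.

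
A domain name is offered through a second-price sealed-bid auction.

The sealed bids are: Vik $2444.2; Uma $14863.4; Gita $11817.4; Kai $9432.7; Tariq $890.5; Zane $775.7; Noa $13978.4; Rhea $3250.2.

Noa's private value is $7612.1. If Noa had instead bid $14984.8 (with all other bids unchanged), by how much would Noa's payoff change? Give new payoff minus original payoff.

−$7251.3

The highest bid among the other bidders is $14863.4; Noa's bid doesn't change that.
Original bid $13978.4: Noa is not highest (top rival bid is $14863.4); payoff $0.
Alternative bid $14984.8: Noa is highest, pays the top rival bid $14863.4; payoff $7612.1 − $14863.4 = −$7251.3.
Change in payoff = −$7251.3 − ($0) = −$7251.3.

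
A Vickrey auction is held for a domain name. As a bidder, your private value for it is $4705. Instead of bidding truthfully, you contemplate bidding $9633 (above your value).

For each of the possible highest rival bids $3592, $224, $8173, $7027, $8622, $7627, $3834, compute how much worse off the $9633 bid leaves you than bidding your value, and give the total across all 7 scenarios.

The deviation costs you only when the competing bid falls strictly between $4705 and $9633; elsewhere both bids give the same outcome.
$3592: outcomes coincide → loss $0.
$224: outcomes coincide → loss $0.
$8173: truthful payoff $0, deviation payoff −$3468 → loss $3468.
$7027: truthful payoff $0, deviation payoff −$2322 → loss $2322.
$8622: truthful payoff $0, deviation payoff −$3917 → loss $3917.
$7627: truthful payoff $0, deviation payoff −$2922 → loss $2922.
$3834: outcomes coincide → loss $0.
Total loss = $3468 + $2322 + $3917 + $2922 = $12629.

$12629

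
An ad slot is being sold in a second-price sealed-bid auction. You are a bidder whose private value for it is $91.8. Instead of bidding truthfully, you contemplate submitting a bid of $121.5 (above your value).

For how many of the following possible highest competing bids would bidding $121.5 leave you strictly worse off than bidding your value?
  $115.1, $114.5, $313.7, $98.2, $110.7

4

The deviation hurts exactly when the highest competing bid lies strictly between $91.8 and $121.5 — overbidding then wins at a price above your value.
$115.1: inside the interval → strictly worse (loss $23.3).
$114.5: inside the interval → strictly worse (loss $22.7).
$313.7: above both → same outcome either way.
$98.2: inside the interval → strictly worse (loss $6.4).
$110.7: inside the interval → strictly worse (loss $18.9).
Count: 4.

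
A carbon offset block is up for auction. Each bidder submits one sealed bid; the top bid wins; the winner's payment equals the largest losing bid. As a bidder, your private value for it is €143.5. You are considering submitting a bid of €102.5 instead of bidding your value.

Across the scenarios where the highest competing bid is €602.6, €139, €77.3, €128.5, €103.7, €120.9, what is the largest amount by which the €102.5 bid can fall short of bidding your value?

€39.8

€602.6: same outcome either way → loss €0.
€139: truthful gives €4.5, deviation gives €0 → loss €4.5.
€77.3: same outcome either way → loss €0.
€128.5: truthful gives €15, deviation gives €0 → loss €15.
€103.7: truthful gives €39.8, deviation gives €0 → loss €39.8.
€120.9: truthful gives €22.6, deviation gives €0 → loss €22.6.
Maximum loss: €39.8.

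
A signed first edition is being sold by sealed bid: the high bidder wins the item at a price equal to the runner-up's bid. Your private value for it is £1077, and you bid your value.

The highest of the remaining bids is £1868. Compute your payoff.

£0

Your bid £1077 is below the highest competing bid £1868, so you lose.
A losing bidder pays nothing and receives nothing: payoff = £0.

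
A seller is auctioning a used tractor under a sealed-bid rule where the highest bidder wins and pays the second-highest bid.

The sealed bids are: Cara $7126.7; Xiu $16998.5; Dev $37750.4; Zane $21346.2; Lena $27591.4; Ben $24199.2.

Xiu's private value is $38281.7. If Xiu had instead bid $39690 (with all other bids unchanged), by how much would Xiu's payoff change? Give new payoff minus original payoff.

$531.3

The highest bid among the other bidders is $37750.4; Xiu's bid doesn't change that.
Original bid $16998.5: Xiu is not highest (top rival bid is $37750.4); payoff $0.
Alternative bid $39690: Xiu is highest, pays the top rival bid $37750.4; payoff $38281.7 − $37750.4 = $531.3.
Change in payoff = $531.3 − ($0) = $531.3.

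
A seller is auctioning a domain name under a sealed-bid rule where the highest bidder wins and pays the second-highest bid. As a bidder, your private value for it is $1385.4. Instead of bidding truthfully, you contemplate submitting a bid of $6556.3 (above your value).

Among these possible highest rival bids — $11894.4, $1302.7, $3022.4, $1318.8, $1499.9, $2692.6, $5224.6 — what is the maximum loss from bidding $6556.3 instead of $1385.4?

$3839.2

$11894.4: same outcome either way → loss $0.
$1302.7: same outcome either way → loss $0.
$3022.4: truthful gives $0, deviation gives −$1637 → loss $1637.
$1318.8: same outcome either way → loss $0.
$1499.9: truthful gives $0, deviation gives −$114.5 → loss $114.5.
$2692.6: truthful gives $0, deviation gives −$1307.2 → loss $1307.2.
$5224.6: truthful gives $0, deviation gives −$3839.2 → loss $3839.2.
Maximum loss: $3839.2.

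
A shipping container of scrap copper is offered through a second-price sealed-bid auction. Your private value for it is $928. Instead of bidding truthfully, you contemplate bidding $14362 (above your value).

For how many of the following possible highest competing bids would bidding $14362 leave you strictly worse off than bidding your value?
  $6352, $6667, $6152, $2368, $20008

4

The deviation hurts exactly when the highest competing bid lies strictly between $928 and $14362 — overbidding then wins at a price above your value.
$6352: inside the interval → strictly worse (loss $5424).
$6667: inside the interval → strictly worse (loss $5739).
$6152: inside the interval → strictly worse (loss $5224).
$2368: inside the interval → strictly worse (loss $1440).
$20008: above both → same outcome either way.
Count: 4.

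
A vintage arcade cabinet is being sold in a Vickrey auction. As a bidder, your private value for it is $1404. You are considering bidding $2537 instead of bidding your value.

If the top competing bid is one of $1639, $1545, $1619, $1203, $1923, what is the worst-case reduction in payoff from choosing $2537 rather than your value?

$1639: truthful gives $0, deviation gives −$235 → loss $235.
$1545: truthful gives $0, deviation gives −$141 → loss $141.
$1619: truthful gives $0, deviation gives −$215 → loss $215.
$1203: same outcome either way → loss $0.
$1923: truthful gives $0, deviation gives −$519 → loss $519.
Maximum loss: $519.

$519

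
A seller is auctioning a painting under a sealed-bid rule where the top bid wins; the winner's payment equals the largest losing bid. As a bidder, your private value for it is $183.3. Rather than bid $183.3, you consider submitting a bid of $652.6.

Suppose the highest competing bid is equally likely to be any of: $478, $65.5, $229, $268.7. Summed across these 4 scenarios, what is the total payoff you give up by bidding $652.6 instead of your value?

The deviation costs you only when the competing bid falls strictly between $183.3 and $652.6; elsewhere both bids give the same outcome.
$478: truthful payoff $0, deviation payoff −$294.7 → loss $294.7.
$65.5: outcomes coincide → loss $0.
$229: truthful payoff $0, deviation payoff −$45.7 → loss $45.7.
$268.7: truthful payoff $0, deviation payoff −$85.4 → loss $85.4.
Total loss = $294.7 + $45.7 + $85.4 = $425.8.
Because the price is fixed by the runner-up's bid, deviating from your value can only change a good outcome into a bad one — never the reverse.

$425.8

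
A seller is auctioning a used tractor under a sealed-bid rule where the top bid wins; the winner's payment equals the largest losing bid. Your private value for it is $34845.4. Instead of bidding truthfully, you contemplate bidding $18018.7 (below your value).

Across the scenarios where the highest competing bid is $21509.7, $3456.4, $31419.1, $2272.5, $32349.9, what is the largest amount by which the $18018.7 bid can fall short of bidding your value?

$21509.7: truthful gives $13335.7, deviation gives $0 → loss $13335.7.
$3456.4: same outcome either way → loss $0.
$31419.1: truthful gives $3426.3, deviation gives $0 → loss $3426.3.
$2272.5: same outcome either way → loss $0.
$32349.9: truthful gives $2495.5, deviation gives $0 → loss $2495.5.
Maximum loss: $13335.7.

$13335.7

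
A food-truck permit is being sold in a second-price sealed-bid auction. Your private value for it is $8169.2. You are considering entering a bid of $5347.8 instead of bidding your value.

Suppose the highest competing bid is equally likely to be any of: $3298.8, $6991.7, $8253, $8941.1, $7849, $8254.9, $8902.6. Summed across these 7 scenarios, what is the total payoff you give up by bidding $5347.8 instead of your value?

$1497.7

The deviation costs you only when the competing bid falls strictly between $5347.8 and $8169.2; elsewhere both bids give the same outcome.
$3298.8: outcomes coincide → loss $0.
$6991.7: truthful payoff $1177.5, deviation payoff $0 → loss $1177.5.
$8253: outcomes coincide → loss $0.
$8941.1: outcomes coincide → loss $0.
$7849: truthful payoff $320.2, deviation payoff $0 → loss $320.2.
$8254.9: outcomes coincide → loss $0.
$8902.6: outcomes coincide → loss $0.
Total loss = $1177.5 + $320.2 = $1497.7.
Truthful bidding weakly dominates here: raising your bid can only win items priced above your value, and lowering it can only forfeit items priced below.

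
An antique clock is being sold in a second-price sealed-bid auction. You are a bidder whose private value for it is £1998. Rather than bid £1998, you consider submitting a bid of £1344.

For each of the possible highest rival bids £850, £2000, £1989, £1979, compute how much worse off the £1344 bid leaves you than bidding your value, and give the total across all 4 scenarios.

The deviation costs you only when the competing bid falls strictly between £1344 and £1998; elsewhere both bids give the same outcome.
£850: outcomes coincide → loss £0.
£2000: outcomes coincide → loss £0.
£1989: truthful payoff £9, deviation payoff £0 → loss £9.
£1979: truthful payoff £19, deviation payoff £0 → loss £19.
Total loss = £9 + £19 = £28.

£28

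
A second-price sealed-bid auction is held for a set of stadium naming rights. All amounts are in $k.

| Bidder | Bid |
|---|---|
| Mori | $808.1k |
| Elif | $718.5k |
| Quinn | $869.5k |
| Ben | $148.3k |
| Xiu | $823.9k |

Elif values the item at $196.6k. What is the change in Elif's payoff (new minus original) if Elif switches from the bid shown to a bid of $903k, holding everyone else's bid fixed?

−$672.9k

The highest bid among the other bidders is $869.5k; Elif's bid doesn't change that.
Original bid $718.5k: Elif is not highest (top rival bid is $869.5k); payoff $0k.
Alternative bid $903k: Elif is highest, pays the top rival bid $869.5k; payoff $196.6k − $869.5k = −$672.9k.
Change in payoff = −$672.9k − ($0k) = −$672.9k.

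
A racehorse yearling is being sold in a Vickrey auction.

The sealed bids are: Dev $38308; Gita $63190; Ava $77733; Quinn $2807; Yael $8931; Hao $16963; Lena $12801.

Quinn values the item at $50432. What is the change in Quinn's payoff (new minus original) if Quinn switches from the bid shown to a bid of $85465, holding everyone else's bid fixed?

−$27301

The highest bid among the other bidders is $77733; Quinn's bid doesn't change that.
Original bid $2807: Quinn is not highest (top rival bid is $77733); payoff $0.
Alternative bid $85465: Quinn is highest, pays the top rival bid $77733; payoff $50432 − $77733 = −$27301.
Change in payoff = −$27301 − ($0) = −$27301.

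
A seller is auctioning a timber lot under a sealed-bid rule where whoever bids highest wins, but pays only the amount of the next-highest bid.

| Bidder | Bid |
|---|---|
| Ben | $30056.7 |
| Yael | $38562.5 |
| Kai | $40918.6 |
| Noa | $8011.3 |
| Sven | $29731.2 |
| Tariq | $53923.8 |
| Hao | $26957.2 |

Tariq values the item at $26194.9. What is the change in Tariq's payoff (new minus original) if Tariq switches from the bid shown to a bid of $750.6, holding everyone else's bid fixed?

$14723.7

The highest bid among the other bidders is $40918.6; Tariq's bid doesn't change that.
Original bid $53923.8: Tariq is highest, pays the top rival bid $40918.6; payoff $26194.9 − $40918.6 = −$14723.7.
Alternative bid $750.6: Tariq is not highest (top rival bid is $40918.6); payoff $0.
Change in payoff = $0 − (−$14723.7) = $14723.7.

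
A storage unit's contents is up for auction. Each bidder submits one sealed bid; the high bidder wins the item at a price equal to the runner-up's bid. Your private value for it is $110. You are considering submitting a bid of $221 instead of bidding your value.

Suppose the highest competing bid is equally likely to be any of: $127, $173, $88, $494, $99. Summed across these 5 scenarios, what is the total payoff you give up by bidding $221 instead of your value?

The deviation costs you only when the competing bid falls strictly between $110 and $221; elsewhere both bids give the same outcome.
$127: truthful payoff $0, deviation payoff −$17 → loss $17.
$173: truthful payoff $0, deviation payoff −$63 → loss $63.
$88: outcomes coincide → loss $0.
$494: outcomes coincide → loss $0.
$99: outcomes coincide → loss $0.
Total loss = $17 + $63 = $80.

$80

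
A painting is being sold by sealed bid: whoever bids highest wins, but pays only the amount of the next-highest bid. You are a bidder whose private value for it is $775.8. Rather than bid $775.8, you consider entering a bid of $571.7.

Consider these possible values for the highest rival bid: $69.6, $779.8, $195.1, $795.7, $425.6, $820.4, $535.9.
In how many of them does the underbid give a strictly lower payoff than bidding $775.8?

0

The deviation hurts exactly when the highest competing bid lies strictly between $571.7 and $775.8 — underbidding then forfeits a profitable win.
$69.6: below both → same outcome either way.
$779.8: above both → same outcome either way.
$195.1: below both → same outcome either way.
$795.7: above both → same outcome either way.
$425.6: below both → same outcome either way.
$820.4: above both → same outcome either way.
$535.9: below both → same outcome either way.
Count: 0.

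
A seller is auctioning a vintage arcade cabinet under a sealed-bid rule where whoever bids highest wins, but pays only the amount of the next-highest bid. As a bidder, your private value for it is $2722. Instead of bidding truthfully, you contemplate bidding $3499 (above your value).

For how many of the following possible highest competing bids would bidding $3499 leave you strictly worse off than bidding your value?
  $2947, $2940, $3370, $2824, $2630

4

The deviation hurts exactly when the highest competing bid lies strictly between $2722 and $3499 — overbidding then wins at a price above your value.
$2947: inside the interval → strictly worse (loss $225).
$2940: inside the interval → strictly worse (loss $218).
$3370: inside the interval → strictly worse (loss $648).
$2824: inside the interval → strictly worse (loss $102).
$2630: below both → same outcome either way.
Count: 4.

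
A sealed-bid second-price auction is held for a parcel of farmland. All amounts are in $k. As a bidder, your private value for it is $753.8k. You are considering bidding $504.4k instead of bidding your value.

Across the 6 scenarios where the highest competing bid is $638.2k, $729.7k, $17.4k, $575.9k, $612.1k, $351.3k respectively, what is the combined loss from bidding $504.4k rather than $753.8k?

$459.3k

The deviation costs you only when the competing bid falls strictly between $504.4k and $753.8k; elsewhere both bids give the same outcome.
$638.2k: truthful payoff $115.6k, deviation payoff $0k → loss $115.6k.
$729.7k: truthful payoff $24.1k, deviation payoff $0k → loss $24.1k.
$17.4k: outcomes coincide → loss $0k.
$575.9k: truthful payoff $177.9k, deviation payoff $0k → loss $177.9k.
$612.1k: truthful payoff $141.7k, deviation payoff $0k → loss $141.7k.
$351.3k: outcomes coincide → loss $0k.
Total loss = $115.6k + $24.1k + $177.9k + $141.7k = $459.3k.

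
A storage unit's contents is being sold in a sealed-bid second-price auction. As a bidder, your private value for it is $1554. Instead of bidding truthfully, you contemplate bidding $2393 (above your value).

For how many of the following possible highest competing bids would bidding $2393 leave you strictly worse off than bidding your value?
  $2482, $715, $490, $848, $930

The deviation hurts exactly when the highest competing bid lies strictly between $1554 and $2393 — overbidding then wins at a price above your value.
$2482: above both → same outcome either way.
$715: below both → same outcome either way.
$490: below both → same outcome either way.
$848: below both → same outcome either way.
$930: below both → same outcome either way.
Count: 0.

0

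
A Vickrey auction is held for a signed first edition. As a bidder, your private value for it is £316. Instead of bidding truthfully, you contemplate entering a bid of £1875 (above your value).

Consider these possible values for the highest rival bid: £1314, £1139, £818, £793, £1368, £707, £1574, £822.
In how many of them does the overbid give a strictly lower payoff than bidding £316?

The deviation hurts exactly when the highest competing bid lies strictly between £316 and £1875 — overbidding then wins at a price above your value.
£1314: inside the interval → strictly worse (loss £998).
£1139: inside the interval → strictly worse (loss £823).
£818: inside the interval → strictly worse (loss £502).
£793: inside the interval → strictly worse (loss £477).
£1368: inside the interval → strictly worse (loss £1052).
£707: inside the interval → strictly worse (loss £391).
£1574: inside the interval → strictly worse (loss £1258).
£822: inside the interval → strictly worse (loss £506).
Count: 8.

8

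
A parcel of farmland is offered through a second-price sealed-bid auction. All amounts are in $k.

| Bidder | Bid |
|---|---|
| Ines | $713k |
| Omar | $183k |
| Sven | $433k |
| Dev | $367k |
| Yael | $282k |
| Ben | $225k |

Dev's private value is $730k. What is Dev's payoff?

Highest bid: Ines at $713k, so Ines wins.
Second-highest bid: Sven at $433k — that is the price the winner pays.
Dev did not win, so Dev pays nothing and receives nothing: payoff $0k.

$0k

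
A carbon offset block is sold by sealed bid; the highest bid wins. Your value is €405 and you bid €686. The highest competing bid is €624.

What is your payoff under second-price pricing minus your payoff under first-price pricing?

€62

You have the highest bid, so you win under either rule.
Second-price: pay €624 → payoff −€219.
First-price: pay your own bid €686 → payoff −€281.
Difference = −€219 − (−€281) = €62.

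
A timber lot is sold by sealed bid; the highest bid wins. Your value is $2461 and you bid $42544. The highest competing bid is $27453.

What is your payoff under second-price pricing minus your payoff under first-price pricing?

$15091

You have the highest bid, so you win under either rule.
Second-price: pay $27453 → payoff −$24992.
First-price: pay your own bid $42544 → payoff −$40083.
Difference = −$24992 − (−$40083) = $15091.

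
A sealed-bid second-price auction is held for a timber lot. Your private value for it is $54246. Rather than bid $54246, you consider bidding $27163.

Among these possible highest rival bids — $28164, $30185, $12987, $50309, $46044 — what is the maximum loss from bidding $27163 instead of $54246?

$26082

$28164: truthful gives $26082, deviation gives $0 → loss $26082.
$30185: truthful gives $24061, deviation gives $0 → loss $24061.
$12987: same outcome either way → loss $0.
$50309: truthful gives $3937, deviation gives $0 → loss $3937.
$46044: truthful gives $8202, deviation gives $0 → loss $8202.
Maximum loss: $26082.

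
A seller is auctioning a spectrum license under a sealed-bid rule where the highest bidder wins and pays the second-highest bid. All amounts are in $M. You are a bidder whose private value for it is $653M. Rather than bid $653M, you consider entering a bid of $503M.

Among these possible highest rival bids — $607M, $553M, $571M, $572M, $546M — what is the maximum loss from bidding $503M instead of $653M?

$607M: truthful gives $46M, deviation gives $0M → loss $46M.
$553M: truthful gives $100M, deviation gives $0M → loss $100M.
$571M: truthful gives $82M, deviation gives $0M → loss $82M.
$572M: truthful gives $81M, deviation gives $0M → loss $81M.
$546M: truthful gives $107M, deviation gives $0M → loss $107M.
Maximum loss: $107M.

$107M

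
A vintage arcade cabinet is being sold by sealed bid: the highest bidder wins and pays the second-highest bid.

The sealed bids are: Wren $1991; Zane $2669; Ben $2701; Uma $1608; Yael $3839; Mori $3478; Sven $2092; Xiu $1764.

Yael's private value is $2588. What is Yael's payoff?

−$890

Highest bid: Yael at $3839, so Yael wins.
Second-highest bid: Mori at $3478 — that is the price the winner pays.
Yael's payoff = value − price = $2588 − $3478 = −$890.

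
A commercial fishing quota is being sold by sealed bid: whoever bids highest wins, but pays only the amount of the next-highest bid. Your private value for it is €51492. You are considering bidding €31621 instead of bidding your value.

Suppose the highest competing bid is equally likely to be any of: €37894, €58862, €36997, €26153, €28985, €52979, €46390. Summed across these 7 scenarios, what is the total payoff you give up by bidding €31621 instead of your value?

The deviation costs you only when the competing bid falls strictly between €31621 and €51492; elsewhere both bids give the same outcome.
€37894: truthful payoff €13598, deviation payoff €0 → loss €13598.
€58862: outcomes coincide → loss €0.
€36997: truthful payoff €14495, deviation payoff €0 → loss €14495.
€26153: outcomes coincide → loss €0.
€28985: outcomes coincide → loss €0.
€52979: outcomes coincide → loss €0.
€46390: truthful payoff €5102, deviation payoff €0 → loss €5102.
Total loss = €13598 + €14495 + €5102 = €33195.

€33195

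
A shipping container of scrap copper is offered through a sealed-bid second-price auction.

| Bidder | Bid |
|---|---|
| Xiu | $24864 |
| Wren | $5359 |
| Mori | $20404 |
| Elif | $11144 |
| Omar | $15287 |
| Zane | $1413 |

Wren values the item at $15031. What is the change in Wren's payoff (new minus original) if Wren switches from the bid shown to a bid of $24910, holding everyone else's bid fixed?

The highest bid among the other bidders is $24864; Wren's bid doesn't change that.
Original bid $5359: Wren is not highest (top rival bid is $24864); payoff $0.
Alternative bid $24910: Wren is highest, pays the top rival bid $24864; payoff $15031 − $24864 = −$9833.
Change in payoff = −$9833 − ($0) = −$9833.

−$9833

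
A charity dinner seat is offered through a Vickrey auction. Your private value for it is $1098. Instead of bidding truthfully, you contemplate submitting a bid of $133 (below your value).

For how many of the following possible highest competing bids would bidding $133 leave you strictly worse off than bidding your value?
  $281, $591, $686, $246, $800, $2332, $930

The deviation hurts exactly when the highest competing bid lies strictly between $133 and $1098 — underbidding then forfeits a profitable win.
$281: inside the interval → strictly worse (loss $817).
$591: inside the interval → strictly worse (loss $507).
$686: inside the interval → strictly worse (loss $412).
$246: inside the interval → strictly worse (loss $852).
$800: inside the interval → strictly worse (loss $298).
$2332: above both → same outcome either way.
$930: inside the interval → strictly worse (loss $168).
Count: 6.

6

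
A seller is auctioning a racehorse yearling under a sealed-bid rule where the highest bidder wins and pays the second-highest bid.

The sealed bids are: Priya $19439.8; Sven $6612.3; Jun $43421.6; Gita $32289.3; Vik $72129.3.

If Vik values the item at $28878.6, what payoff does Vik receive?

−$14543

Highest bid: Vik at $72129.3, so Vik wins.
Second-highest bid: Jun at $43421.6 — that is the price the winner pays.
Vik's payoff = value − price = $28878.6 − $43421.6 = −$14543.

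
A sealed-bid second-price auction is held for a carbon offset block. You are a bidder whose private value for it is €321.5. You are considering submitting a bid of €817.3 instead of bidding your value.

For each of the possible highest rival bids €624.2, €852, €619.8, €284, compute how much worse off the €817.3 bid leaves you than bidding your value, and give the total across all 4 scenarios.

The deviation costs you only when the competing bid falls strictly between €321.5 and €817.3; elsewhere both bids give the same outcome.
€624.2: truthful payoff €0, deviation payoff −€302.7 → loss €302.7.
€852: outcomes coincide → loss €0.
€619.8: truthful payoff €0, deviation payoff −€298.3 → loss €298.3.
€284: outcomes coincide → loss €0.
Total loss = €302.7 + €298.3 = €601.
Truthful bidding weakly dominates here: raising your bid can only win items priced above your value, and lowering it can only forfeit items priced below.

€601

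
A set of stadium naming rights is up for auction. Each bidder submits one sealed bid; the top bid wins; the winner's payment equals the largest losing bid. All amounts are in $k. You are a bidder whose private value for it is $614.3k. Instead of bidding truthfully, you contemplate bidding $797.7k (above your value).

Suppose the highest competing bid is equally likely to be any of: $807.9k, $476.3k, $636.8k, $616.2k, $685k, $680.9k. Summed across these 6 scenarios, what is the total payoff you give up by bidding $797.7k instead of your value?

$161.7k

The deviation costs you only when the competing bid falls strictly between $614.3k and $797.7k; elsewhere both bids give the same outcome.
$807.9k: outcomes coincide → loss $0k.
$476.3k: outcomes coincide → loss $0k.
$636.8k: truthful payoff $0k, deviation payoff −$22.5k → loss $22.5k.
$616.2k: truthful payoff $0k, deviation payoff −$1.9k → loss $1.9k.
$685k: truthful payoff $0k, deviation payoff −$70.7k → loss $70.7k.
$680.9k: truthful payoff $0k, deviation payoff −$66.6k → loss $66.6k.
Total loss = $22.5k + $1.9k + $70.7k + $66.6k = $161.7k.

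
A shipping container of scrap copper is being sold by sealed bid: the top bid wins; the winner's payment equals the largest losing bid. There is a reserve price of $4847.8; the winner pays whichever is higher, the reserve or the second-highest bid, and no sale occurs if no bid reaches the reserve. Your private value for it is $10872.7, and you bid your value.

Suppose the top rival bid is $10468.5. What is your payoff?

Your bid $10872.7 is the highest and exceeds the reserve.
Price = max(second-highest bid, reserve) = max($10468.5, $4847.8) = $10468.5.
Payoff = $10872.7 − $10468.5 = $404.2.

$404.2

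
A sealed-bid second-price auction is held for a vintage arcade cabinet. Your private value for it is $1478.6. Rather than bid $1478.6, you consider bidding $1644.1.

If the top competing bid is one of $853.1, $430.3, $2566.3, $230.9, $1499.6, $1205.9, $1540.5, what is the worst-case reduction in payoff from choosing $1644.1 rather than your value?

$853.1: same outcome either way → loss $0.
$430.3: same outcome either way → loss $0.
$2566.3: same outcome either way → loss $0.
$230.9: same outcome either way → loss $0.
$1499.6: truthful gives $0, deviation gives −$21 → loss $21.
$1205.9: same outcome either way → loss $0.
$1540.5: truthful gives $0, deviation gives −$61.9 → loss $61.9.
Maximum loss: $61.9.

$61.9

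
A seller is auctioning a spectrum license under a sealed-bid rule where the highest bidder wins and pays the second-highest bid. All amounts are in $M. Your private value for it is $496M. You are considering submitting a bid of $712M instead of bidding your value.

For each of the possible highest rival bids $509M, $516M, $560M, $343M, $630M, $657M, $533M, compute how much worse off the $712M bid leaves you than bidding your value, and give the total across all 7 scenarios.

The deviation costs you only when the competing bid falls strictly between $496M and $712M; elsewhere both bids give the same outcome.
$509M: truthful payoff $0M, deviation payoff −$13M → loss $13M.
$516M: truthful payoff $0M, deviation payoff −$20M → loss $20M.
$560M: truthful payoff $0M, deviation payoff −$64M → loss $64M.
$343M: outcomes coincide → loss $0M.
$630M: truthful payoff $0M, deviation payoff −$134M → loss $134M.
$657M: truthful payoff $0M, deviation payoff −$161M → loss $161M.
$533M: truthful payoff $0M, deviation payoff −$37M → loss $37M.
Total loss = $13M + $20M + $64M + $134M + $161M + $37M = $429M.

$429M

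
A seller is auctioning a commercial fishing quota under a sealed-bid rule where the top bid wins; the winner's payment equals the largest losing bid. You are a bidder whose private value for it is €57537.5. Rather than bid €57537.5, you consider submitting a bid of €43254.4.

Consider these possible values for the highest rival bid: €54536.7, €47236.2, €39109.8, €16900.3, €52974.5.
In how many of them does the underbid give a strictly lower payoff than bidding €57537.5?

3

The deviation hurts exactly when the highest competing bid lies strictly between €43254.4 and €57537.5 — underbidding then forfeits a profitable win.
€54536.7: inside the interval → strictly worse (loss €3000.8).
€47236.2: inside the interval → strictly worse (loss €10301.3).
€39109.8: below both → same outcome either way.
€16900.3: below both → same outcome either way.
€52974.5: inside the interval → strictly worse (loss €4563).
Count: 3.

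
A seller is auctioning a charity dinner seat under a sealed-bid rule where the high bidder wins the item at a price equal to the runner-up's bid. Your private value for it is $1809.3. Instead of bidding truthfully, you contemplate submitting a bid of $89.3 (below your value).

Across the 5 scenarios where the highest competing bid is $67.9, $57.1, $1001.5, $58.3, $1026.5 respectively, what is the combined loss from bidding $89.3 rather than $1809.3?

$1590.6

The deviation costs you only when the competing bid falls strictly between $89.3 and $1809.3; elsewhere both bids give the same outcome.
$67.9: outcomes coincide → loss $0.
$57.1: outcomes coincide → loss $0.
$1001.5: truthful payoff $807.8, deviation payoff $0 → loss $807.8.
$58.3: outcomes coincide → loss $0.
$1026.5: truthful payoff $782.8, deviation payoff $0 → loss $782.8.
Total loss = $807.8 + $782.8 = $1590.6.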